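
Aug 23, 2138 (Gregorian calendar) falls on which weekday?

Saturday

January 1, 2138 is a Wednesday.
August 23 is day 235 of the year, i.e. 234 days after Jan 1.
234 mod 7 = 3, so advance 3 weekdays from Wednesday: Saturday.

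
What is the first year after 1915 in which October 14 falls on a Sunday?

1917

From one year to the next, a fixed date's weekday advances by 1, or by 2 when a Feb 29 lies between the two dates.
1915: October 14 is Thursday.
1916: Saturday (+2)
1917: Sunday (+1)
October 14 falls on a Sunday in 1917.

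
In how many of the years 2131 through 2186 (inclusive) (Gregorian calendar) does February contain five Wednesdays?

2

February has 28 days (29 in leap years); it has five Wednesdays when Wednesday falls among the first (month-length − 28) days — i.e. when February 1 is Wednesday in a leap year (never in a common year).
February 1 by year: 2131:Thu 2132:Fri 2133:Sun 2134:Mon 2135:Tue 2136:Wed✓ 2137:Fri 2138:Sat 2139:Sun 2140:Mon 2141:Wed 2142:Thu 2143:Fri 2144:Sat 2145:Mon …(26 more)… 2172:Sat 2173:Mon 2174:Tue 2175:Wed 2176:Thu 2177:Sat 2178:Sun 2179:Mon 2180:Tue 2181:Thu 2182:Fri 2183:Sat 2184:Sun 2185:Tue 2186:Wed
Years with five Wednesdays: 2136, 2164 → 2.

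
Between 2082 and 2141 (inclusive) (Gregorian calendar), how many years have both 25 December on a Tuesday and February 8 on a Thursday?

Check each year's weekday for 25 December and February 8:
  2082: Fri/Sun  2083: Sat/Mon  2084: Mon/Tue  2085: Tue/Thu ✓  2086: Wed/Fri  2087: Thu/Sat  2088: Sat/Sun  2089: Sun/Tue  2090: Mon/Wed  2091: Tue/Thu ✓  2092: Thu/Fri  2093: Fri/Sun  2094: Sat/Mon  2095: Sun/Tue  …(32 more)…  2128: Sat/Sun  2129: Sun/Tue  2130: Mon/Wed  2131: Tue/Thu ✓  2132: Thu/Fri  2133: Fri/Sun  2134: Sat/Mon  2135: Sun/Tue  2136: Tue/Wed  2137: Wed/Fri  2138: Thu/Sat  2139: Fri/Sun  2140: Sun/Mon  2141: Mon/Wed
Both conditions hold in: 2085, 2091, 2103, 2114, 2125, 2131 — 6.

6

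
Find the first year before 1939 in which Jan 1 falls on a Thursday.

1931

Jan 1 advances by 2 weekdays after a leap year and by 1 after a common year.
1939: Jan 1 is Sunday.
1938: Saturday
1937: Friday
1936: Wednesday (leap)
1935: Tuesday
1934: Monday
1933: Sunday
1932: Friday (leap)
1931: Thursday
1931 begins on a Thursday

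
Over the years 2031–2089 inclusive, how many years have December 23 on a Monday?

8

Track December 23's weekday year by year (advancing +1, or +2 across a Feb 29):
  2031: Tue  2032: Thu (+2)  2033: Fri (+1)  2034: Sat (+1)  2035: Sun (+1)
  2036: Tue (+2)  2037: Wed (+1)  2038: Thu (+1)  2039: Fri (+1)  2040: Sun (+2)
  2041: Mon (+1) ✓  2042: Tue (+1)  2043: Wed (+1)  2044: Fri (+2)  … (31 more years) …
  2076: Wed (+2)  2077: Thu (+1)  2078: Fri (+1)  2079: Sat (+1)  2080: Mon (+2) ✓
  2081: Tue (+1)  2082: Wed (+1)  2083: Thu (+1)  2084: Sat (+2)  2085: Sun (+1)
  2086: Mon (+1) ✓  2087: Tue (+1)  2088: Thu (+2)  2089: Fri (+1)
Monday years: 2041, 2047, 2052, 2058, 2069, 2075, 2080, 2086 — 8 in total.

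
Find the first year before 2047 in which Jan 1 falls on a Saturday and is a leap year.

2028

Jan 1 advances by 2 weekdays after a leap year and by 1 after a common year.
2047: Jan 1 is Tuesday.
2046: Monday
2045: Sunday
2044: Friday (leap)
2043: Thursday
2042: Wednesday
2041: Tuesday
2040: Sunday (leap)
2039: Saturday
2038: Friday
2037: Thursday
2036: Tuesday (leap)
2035: Monday
2034: Sunday
2033: Saturday
2032: Thursday (leap)
2031: Wednesday
2030: Tuesday
2029: Monday
2028: Saturday (leap)
2028 begins on a Saturday and is a leap year.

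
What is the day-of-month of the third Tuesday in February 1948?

17

February 1, 1948 is a Sunday, so the first Tuesday is the 3rd.
The third Tuesday is 3 + 14 = 17.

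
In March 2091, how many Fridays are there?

March 2091 has 31 days and begins on Thursday.
The first Friday is March 2.
Fridays fall on 2, 9, 16, 23, 30 — that's 5.

5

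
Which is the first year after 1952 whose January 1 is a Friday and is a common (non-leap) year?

Jan 1 advances by 2 weekdays after a leap year and by 1 after a common year.
1952: Jan 1 is Tuesday (leap).
1953: Thursday
1954: Friday
1954 begins on a Friday and is a common year.

1954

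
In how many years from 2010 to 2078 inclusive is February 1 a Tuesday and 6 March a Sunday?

8

Check each year's weekday for February 1 and 6 March:
  2010: Mon/Sat  2011: Tue/Sun ✓  2012: Wed/Tue  2013: Fri/Wed  2014: Sat/Thu  2015: Sun/Fri  2016: Mon/Sun  2017: Wed/Mon  2018: Thu/Tue  2019: Fri/Wed  2020: Sat/Fri  2021: Mon/Sat  2022: Tue/Sun ✓  2023: Wed/Mon  …(41 more)…  2065: Sun/Fri  2066: Mon/Sat  2067: Tue/Sun ✓  2068: Wed/Tue  2069: Fri/Wed  2070: Sat/Thu  2071: Sun/Fri  2072: Mon/Sun  2073: Wed/Mon  2074: Thu/Tue  2075: Fri/Wed  2076: Sat/Fri  2077: Mon/Sat  2078: Tue/Sun ✓
Both conditions hold in: 2011, 2022, 2033, 2039, 2050, 2061, 2067, 2078 — 8.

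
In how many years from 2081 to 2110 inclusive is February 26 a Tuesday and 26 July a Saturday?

Check each year's weekday for February 26 and 26 July:
  2081: Wed/Sat  2082: Thu/Sun  2083: Fri/Mon  2084: Sat/Wed  2085: Mon/Thu  2086: Tue/Fri  2087: Wed/Sat  2088: Thu/Mon  2089: Sat/Tue  2090: Sun/Wed  2091: Mon/Thu  2092: Tue/Sat ✓  2093: Thu/Sun  2094: Fri/Mon  2095: Sat/Tue  2096: Sun/Thu  2097: Tue/Fri  2098: Wed/Sat  2099: Thu/Sun  2100: Fri/Mon  2101: Sat/Tue  2102: Sun/Wed  2103: Mon/Thu  2104: Tue/Sat ✓  2105: Thu/Sun  2106: Fri/Mon  2107: Sat/Tue  2108: Sun/Thu  2109: Tue/Fri  2110: Wed/Sat
Both conditions hold in: 2092, 2104 — 2.

2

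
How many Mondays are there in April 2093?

April 2093 has 30 days and begins on Wednesday.
The first Monday is April 6.
Mondays fall on 6, 13, 20, 27 — that's 4.

4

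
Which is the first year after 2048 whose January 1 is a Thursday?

2054

Jan 1 advances by 2 weekdays after a leap year and by 1 after a common year.
2048: Jan 1 is Wednesday (leap).
2049: Friday
2050: Saturday
2051: Sunday
2052: Monday (leap)
2053: Wednesday
2054: Thursday
2054 begins on a Thursday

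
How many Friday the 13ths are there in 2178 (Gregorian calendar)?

3

Check the 13th of each month of 2178: Jan 13: Tue, Feb 13: Fri, Mar 13: Fri, Apr 13: Mon, May 13: Wed, Jun 13: Sat, Jul 13: Mon, Aug 13: Thu, Sep 13: Sun, Oct 13: Tue, Nov 13: Fri, Dec 13: Sun.
Friday occurs in February, March, November — 3 months.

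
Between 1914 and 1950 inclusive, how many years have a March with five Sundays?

March has 31 days; it has five Sundays when Sunday falls among the first (month-length − 28) days — i.e. when March 1 is one of Sunday/Saturday/Friday.
March 1 by year: 1914:Sun✓ 1915:Mon 1916:Wed 1917:Thu 1918:Fri✓ 1919:Sat✓ 1920:Mon 1921:Tue 1922:Wed 1923:Thu 1924:Sat✓ 1925:Sun✓ 1926:Mon 1927:Tue 1928:Thu …(7 more)… 1936:Sun✓ 1937:Mon 1938:Tue 1939:Wed 1940:Fri✓ 1941:Sat✓ 1942:Sun✓ 1943:Mon 1944:Wed 1945:Thu 1946:Fri✓ 1947:Sat✓ 1948:Mon 1949:Tue 1950:Wed
Years with five Sundays: 1914, 1918, 1919, 1924, 1925, 1929, 1930, 1931, 1935, 1936, 1940, 1941, 1942, 1946, 1947 → 15.

15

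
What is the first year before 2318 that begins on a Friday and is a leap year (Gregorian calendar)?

2304

Jan 1 advances by 2 weekdays after a leap year and by 1 after a common year.
2318: Jan 1 is Tuesday.
2317: Monday
2316: Saturday (leap)
2315: Friday
2314: Thursday
2313: Wednesday
2312: Monday (leap)
2311: Sunday
2310: Saturday
2309: Friday
2308: Wednesday (leap)
2307: Tuesday
2306: Monday
2305: Sunday
2304: Friday (leap)
2304 begins on a Friday and is a leap year.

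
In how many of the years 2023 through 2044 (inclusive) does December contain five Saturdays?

9

December has 31 days; it has five Saturdays when Saturday falls among the first (month-length − 28) days — i.e. when December 1 is one of Saturday/Friday/Thursday.
December 1 by year: 2023:Fri✓ 2024:Sun 2025:Mon 2026:Tue 2027:Wed 2028:Fri✓ 2029:Sat✓ 2030:Sun 2031:Mon 2032:Wed 2033:Thu✓ 2034:Fri✓ 2035:Sat✓ 2036:Mon 2037:Tue 2038:Wed 2039:Thu✓ 2040:Sat✓ 2041:Sun 2042:Mon 2043:Tue 2044:Thu✓
Years with five Saturdays: 2023, 2028, 2029, 2033, 2034, 2035, 2039, 2040, 2044 → 9.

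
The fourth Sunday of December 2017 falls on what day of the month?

December 1, 2017 is a Friday, so the first Sunday is the 3rd.
The fourth Sunday is 3 + 21 = 24.

24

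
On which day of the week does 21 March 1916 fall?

Tuesday

January 1, 1916 is a Saturday.
March 21 is day 81 of the year, i.e. 80 days after Jan 1.
80 mod 7 = 3, so advance 3 weekdays from Saturday: Tuesday.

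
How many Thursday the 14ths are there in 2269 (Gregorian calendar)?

2

Check the 14th of each month of 2269: Jan 14: Thu, Feb 14: Sun, Mar 14: Sun, Apr 14: Wed, May 14: Fri, Jun 14: Mon, Jul 14: Wed, Aug 14: Sat, Sep 14: Tue, Oct 14: Thu, Nov 14: Sun, Dec 14: Tue.
Thursday occurs in January, October — 2 months.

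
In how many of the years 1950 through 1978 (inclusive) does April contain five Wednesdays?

April has 30 days; it has five Wednesdays when Wednesday falls among the first (month-length − 28) days — i.e. when April 1 is one of Wednesday/Tuesday.
April 1 by year: 1950:Sat 1951:Sun 1952:Tue✓ 1953:Wed✓ 1954:Thu 1955:Fri 1956:Sun 1957:Mon 1958:Tue✓ 1959:Wed✓ 1960:Fri 1961:Sat 1962:Sun 1963:Mon 1964:Wed✓ 1965:Thu 1966:Fri 1967:Sat 1968:Mon 1969:Tue✓ 1970:Wed✓ 1971:Thu 1972:Sat 1973:Sun 1974:Mon 1975:Tue✓ 1976:Thu 1977:Fri 1978:Sat
Years with five Wednesdays: 1952, 1953, 1958, 1959, 1964, 1969, 1970, 1975 → 8.

8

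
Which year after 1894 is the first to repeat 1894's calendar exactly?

Two years share a calendar iff Jan 1 falls on the same weekday and both are leap or both are common. 1894: Jan 1 is Monday, common year.
1895: Jan 1 Tuesday, common
1896: Jan 1 Wednesday, leap
1897: Jan 1 Friday, common
1898: Jan 1 Saturday, common
1899: Jan 1 Sunday, common
1900: Jan 1 Monday, common
1900 matches on both conditions.

1900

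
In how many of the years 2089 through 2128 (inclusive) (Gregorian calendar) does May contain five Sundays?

18

May has 31 days; it has five Sundays when Sunday falls among the first (month-length − 28) days — i.e. when May 1 is one of Sunday/Saturday/Friday.
May 1 by year: 2089:Sun✓ 2090:Mon 2091:Tue 2092:Thu 2093:Fri✓ 2094:Sat✓ 2095:Sun✓ 2096:Tue 2097:Wed 2098:Thu 2099:Fri✓ 2100:Sat✓ 2101:Sun✓ 2102:Mon 2103:Tue …(10 more)… 2114:Tue 2115:Wed 2116:Fri✓ 2117:Sat✓ 2118:Sun✓ 2119:Mon 2120:Wed 2121:Thu 2122:Fri✓ 2123:Sat✓ 2124:Mon 2125:Tue 2126:Wed 2127:Thu 2128:Sat✓
Years with five Sundays: 2089, 2093, 2094, 2095, 2099, 2100, 2101, 2105, 2106, 2107, 2111, 2112, 2116, 2117, 2118, 2122, 2123, 2128 → 18.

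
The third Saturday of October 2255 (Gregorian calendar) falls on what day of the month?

October 1, 2255 is a Monday, so the first Saturday is the 6th.
The third Saturday is 6 + 14 = 20.

20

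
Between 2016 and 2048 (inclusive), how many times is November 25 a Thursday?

4

Track November 25's weekday year by year (advancing +1, or +2 across a Feb 29):
  2016: Fri  2017: Sat (+1)  2018: Sun (+1)  2019: Mon (+1)  2020: Wed (+2)
  2021: Thu (+1) ✓  2022: Fri (+1)  2023: Sat (+1)  2024: Mon (+2)  2025: Tue (+1)
  2026: Wed (+1)  2027: Thu (+1) ✓  2028: Sat (+2)  2029: Sun (+1)  … (5 more years) …
  2035: Sun (+1)  2036: Tue (+2)  2037: Wed (+1)  2038: Thu (+1) ✓  2039: Fri (+1)
  2040: Sun (+2)  2041: Mon (+1)  2042: Tue (+1)  2043: Wed (+1)  2044: Fri (+2)
  2045: Sat (+1)  2046: Sun (+1)  2047: Mon (+1)  2048: Wed (+2)
Thursday years: 2021, 2027, 2032, 2038 — 4 in total.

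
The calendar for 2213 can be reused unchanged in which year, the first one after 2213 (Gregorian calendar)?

2219

Two years share a calendar iff Jan 1 falls on the same weekday and both are leap or both are common. 2213: Jan 1 is Friday, common year.
2214: Jan 1 Saturday, common
2215: Jan 1 Sunday, common
2216: Jan 1 Monday, leap
2217: Jan 1 Wednesday, common
2218: Jan 1 Thursday, common
2219: Jan 1 Friday, common
2219 matches on both conditions.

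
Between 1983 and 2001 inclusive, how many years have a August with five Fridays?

8

August has 31 days; it has five Fridays when Friday falls among the first (month-length − 28) days — i.e. when August 1 is one of Friday/Thursday/Wednesday.
August 1 by year: 1983:Mon 1984:Wed✓ 1985:Thu✓ 1986:Fri✓ 1987:Sat 1988:Mon 1989:Tue 1990:Wed✓ 1991:Thu✓ 1992:Sat 1993:Sun 1994:Mon 1995:Tue 1996:Thu✓ 1997:Fri✓ 1998:Sat 1999:Sun 2000:Tue 2001:Wed✓
Years with five Fridays: 1984, 1985, 1986, 1990, 1991, 1996, 1997, 2001 → 8.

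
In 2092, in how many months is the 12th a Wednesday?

Check the 12th of each month of 2092: Jan 12: Sat, Feb 12: Tue, Mar 12: Wed, Apr 12: Sat, May 12: Mon, Jun 12: Thu, Jul 12: Sat, Aug 12: Tue, Sep 12: Fri, Oct 12: Sun, Nov 12: Wed, Dec 12: Fri.
Wednesday occurs in March, November — 2 months.

2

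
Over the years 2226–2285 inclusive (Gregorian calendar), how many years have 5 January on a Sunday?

8

Track 5 January's weekday year by year (advancing +1, or +2 across a Feb 29):
  2226: Thu  2227: Fri (+1)  2228: Sat (+1)  2229: Mon (+2)  2230: Tue (+1)
  2231: Wed (+1)  2232: Thu (+1)  2233: Sat (+2)  2234: Sun (+1) ✓  2235: Mon (+1)
  2236: Tue (+1)  2237: Thu (+2)  2238: Fri (+1)  2239: Sat (+1)  … (32 more years) …
  2272: Fri (+1)  2273: Sun (+2) ✓  2274: Mon (+1)  2275: Tue (+1)  2276: Wed (+1)
  2277: Fri (+2)  2278: Sat (+1)  2279: Sun (+1) ✓  2280: Mon (+1)  2281: Wed (+2)
  2282: Thu (+1)  2283: Fri (+1)  2284: Sat (+1)  2285: Mon (+2)
Sunday years: 2234, 2240, 2245, 2251, 2262, 2268, 2273, 2279 — 8 in total.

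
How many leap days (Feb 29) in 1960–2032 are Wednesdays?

2

Leap years in 1960–2032: 19 of them.
Feb 29 weekday advances by 5 (mod 7) from one leap year to the next four years later (or differs when a century non-leap intervenes).
Leap-day weekdays: 1960:Mon 1964:Sat 1968:Thu 1972:Tue 1976:Sun 1980:Fri 1984:Wed✓ 1988:Mon 1992:Sat 1996:Thu 2000:Tue 2004:Sun 2008:Fri 2012:Wed✓ 2016:Mon 2020:Sat 2024:Thu 2028:Tue 2032:Sun
Wednesday: 1984, 2012 → 2.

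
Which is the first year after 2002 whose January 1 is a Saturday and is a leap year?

2028

Jan 1 advances by 2 weekdays after a leap year and by 1 after a common year.
2002: Jan 1 is Tuesday.
2003: Wednesday
2004: Thursday (leap)
2005: Saturday
2006: Sunday
2007: Monday
2008: Tuesday (leap)
2009: Thursday
2010: Friday
2011: Saturday
2012: Sunday (leap)
2013: Tuesday
2014: Wednesday
2015: Thursday
2016: Friday (leap)
2017: Sunday
2018: Monday
2019: Tuesday
2020: Wednesday (leap)
2021: Friday
2022: Saturday
2023: Sunday
2024: Monday (leap)
2025: Wednesday
2026: Thursday
2027: Friday
2028: Saturday (leap)
2028 begins on a Saturday and is a leap year.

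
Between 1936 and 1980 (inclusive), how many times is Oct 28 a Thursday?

Track Oct 28's weekday year by year (advancing +1, or +2 across a Feb 29):
  1936: Wed  1937: Thu (+1) ✓  1938: Fri (+1)  1939: Sat (+1)  1940: Mon (+2)
  1941: Tue (+1)  1942: Wed (+1)  1943: Thu (+1) ✓  1944: Sat (+2)  1945: Sun (+1)
  1946: Mon (+1)  1947: Tue (+1)  1948: Thu (+2) ✓  1949: Fri (+1)  … (17 more years) …
  1967: Sat (+1)  1968: Mon (+2)  1969: Tue (+1)  1970: Wed (+1)  1971: Thu (+1) ✓
  1972: Sat (+2)  1973: Sun (+1)  1974: Mon (+1)  1975: Tue (+1)  1976: Thu (+2) ✓
  1977: Fri (+1)  1978: Sat (+1)  1979: Sun (+1)  1980: Tue (+2)
Thursday years: 1937, 1943, 1948, 1954, 1965, 1971, 1976 — 7 in total.

7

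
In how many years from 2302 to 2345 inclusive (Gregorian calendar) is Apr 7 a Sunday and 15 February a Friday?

4

Check each year's weekday for Apr 7 and 15 February:
  2302: Mon/Sat  2303: Tue/Sun  2304: Thu/Mon  2305: Fri/Wed  2306: Sat/Thu  2307: Sun/Fri ✓  2308: Tue/Sat  2309: Wed/Mon  2310: Thu/Tue  2311: Fri/Wed  2312: Sun/Thu  2313: Mon/Sat  2314: Tue/Sun  2315: Wed/Mon  …(16 more)…  2332: Thu/Mon  2333: Fri/Wed  2334: Sat/Thu  2335: Sun/Fri ✓  2336: Tue/Sat  2337: Wed/Mon  2338: Thu/Tue  2339: Fri/Wed  2340: Sun/Thu  2341: Mon/Sat  2342: Tue/Sun  2343: Wed/Mon  2344: Fri/Tue  2345: Sat/Thu
Both conditions hold in: 2307, 2318, 2329, 2335 — 4.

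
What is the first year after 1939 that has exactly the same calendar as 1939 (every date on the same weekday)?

Two years share a calendar iff Jan 1 falls on the same weekday and both are leap or both are common. 1939: Jan 1 is Sunday, common year.
1940: Jan 1 Monday, leap
1941: Jan 1 Wednesday, common
1942: Jan 1 Thursday, common
1943: Jan 1 Friday, common
1944: Jan 1 Saturday, leap
1945: Jan 1 Monday, common
1946: Jan 1 Tuesday, common
1947: Jan 1 Wednesday, common
1948: Jan 1 Thursday, leap
1949: Jan 1 Saturday, common
1950: Jan 1 Sunday, common
1950 matches on both conditions.

1950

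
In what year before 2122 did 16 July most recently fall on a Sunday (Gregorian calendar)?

From one year to the next, a fixed date's weekday advances by 1, or by 2 when a Feb 29 lies between the two dates.
2122: July 16 is Thursday.
2121: Wednesday (−1)
2120: Tuesday (−1)
2119: Sunday (−2)
16 July falls on a Sunday in 2119.

2119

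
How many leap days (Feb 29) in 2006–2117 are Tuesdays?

3

Leap years in 2006–2117: 27 of them.
Feb 29 weekday advances by 5 (mod 7) from one leap year to the next four years later (or differs when a century non-leap intervenes).
Leap-day weekdays: 2008:Fri 2012:Wed 2016:Mon 2020:Sat 2024:Thu 2028:Tue✓ 2032:Sun 2036:Fri 2040:Wed 2044:Mon 2048:Sat 2052:Thu 2056:Tue✓ 2060:Sun 2064:Fri 2068:Wed 2072:Mon 2076:Sat 2080:Thu 2084:Tue✓ 2088:Sun 2092:Fri 2096:Wed 2104:Fri 2108:Wed 2112:Mon 2116:Sat
Tuesday: 2028, 2056, 2084 → 3.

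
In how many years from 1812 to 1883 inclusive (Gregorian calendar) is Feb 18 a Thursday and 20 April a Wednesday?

2

Check each year's weekday for Feb 18 and 20 April:
  1812: Tue/Mon  1813: Thu/Tue  1814: Fri/Wed  1815: Sat/Thu  1816: Sun/Sat  1817: Tue/Sun  1818: Wed/Mon  1819: Thu/Tue  1820: Fri/Thu  1821: Sun/Fri  1822: Mon/Sat  1823: Tue/Sun  1824: Wed/Tue  1825: Fri/Wed  …(44 more)…  1870: Fri/Wed  1871: Sat/Thu  1872: Sun/Sat  1873: Tue/Sun  1874: Wed/Mon  1875: Thu/Tue  1876: Fri/Thu  1877: Sun/Fri  1878: Mon/Sat  1879: Tue/Sun  1880: Wed/Tue  1881: Fri/Wed  1882: Sat/Thu  1883: Sun/Fri
Both conditions hold in: 1836, 1864 — 2.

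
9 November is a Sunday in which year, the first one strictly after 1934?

From one year to the next, a fixed date's weekday advances by 1, or by 2 when a Feb 29 lies between the two dates.
1934: November 9 is Friday.
1935: Saturday (+1)
1936: Monday (+2)
1937: Tuesday (+1)
1938: Wednesday (+1)
1939: Thursday (+1)
1940: Saturday (+2)
1941: Sunday (+1)
9 November falls on a Sunday in 1941.

1941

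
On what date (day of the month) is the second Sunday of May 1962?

13

May 1, 1962 is a Tuesday, so the first Sunday is the 6th.
The second Sunday is 6 + 7 = 13.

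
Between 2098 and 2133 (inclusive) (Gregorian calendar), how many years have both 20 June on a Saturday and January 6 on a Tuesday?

Check each year's weekday for 20 June and January 6:
  2098: Fri/Mon  2099: Sat/Tue ✓  2100: Sun/Wed  2101: Mon/Thu  2102: Tue/Fri  2103: Wed/Sat  2104: Fri/Sun  2105: Sat/Tue ✓  2106: Sun/Wed  2107: Mon/Thu  2108: Wed/Fri  2109: Thu/Sun  2110: Fri/Mon  2111: Sat/Tue ✓  …(8 more)…  2120: Thu/Sat  2121: Fri/Mon  2122: Sat/Tue ✓  2123: Sun/Wed  2124: Tue/Thu  2125: Wed/Sat  2126: Thu/Sun  2127: Fri/Mon  2128: Sun/Tue  2129: Mon/Thu  2130: Tue/Fri  2131: Wed/Sat  2132: Fri/Sun  2133: Sat/Tue ✓
Both conditions hold in: 2099, 2105, 2111, 2122, 2133 — 5.

5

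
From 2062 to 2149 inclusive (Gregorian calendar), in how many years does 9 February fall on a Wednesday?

Track 9 February's weekday year by year (advancing +1, or +2 across a Feb 29):
  2062: Thu  2063: Fri (+1)  2064: Sat (+1)  2065: Mon (+2)  2066: Tue (+1)
  2067: Wed (+1) ✓  2068: Thu (+1)  2069: Sat (+2)  2070: Sun (+1)  2071: Mon (+1)
  2072: Tue (+1)  2073: Thu (+2)  2074: Fri (+1)  2075: Sat (+1)  … (60 more years) …
  2136: Thu (+1)  2137: Sat (+2)  2138: Sun (+1)  2139: Mon (+1)  2140: Tue (+1)
  2141: Thu (+2)  2142: Fri (+1)  2143: Sat (+1)  2144: Sun (+1)  2145: Tue (+2)
  2146: Wed (+1) ✓  2147: Thu (+1)  2148: Fri (+1)  2149: Sun (+2)
Wednesday years: 2067, 2078, 2084, 2089, 2095, 2101, 2107, 2118, 2124, 2129, 2135, 2146 — 12 in total.

12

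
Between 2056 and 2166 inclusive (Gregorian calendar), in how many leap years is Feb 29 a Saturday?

Leap years in 2056–2166: 27 of them.
Feb 29 weekday advances by 5 (mod 7) from one leap year to the next four years later (or differs when a century non-leap intervenes).
Leap-day weekdays: 2056:Tue 2060:Sun 2064:Fri 2068:Wed 2072:Mon 2076:Sat✓ 2080:Thu 2084:Tue 2088:Sun 2092:Fri 2096:Wed 2104:Fri 2108:Wed 2112:Mon 2116:Sat✓ 2120:Thu 2124:Tue 2128:Sun 2132:Fri 2136:Wed 2140:Mon 2144:Sat✓ 2148:Thu 2152:Tue 2156:Sun 2160:Fri 2164:Wed
Saturday: 2076, 2116, 2144 → 3.

3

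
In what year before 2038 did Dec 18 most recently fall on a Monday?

From one year to the next, a fixed date's weekday advances by 1, or by 2 when a Feb 29 lies between the two dates.
2038: December 18 is Saturday.
2037: Friday (−1)
2036: Thursday (−1)
2035: Tuesday (−2)
2034: Monday (−1)
Dec 18 falls on a Monday in 2034.

2034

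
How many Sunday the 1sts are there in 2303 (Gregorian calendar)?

Check the 1st of each month of 2303: Jan 1: Thu, Feb 1: Sun, Mar 1: Sun, Apr 1: Wed, May 1: Fri, Jun 1: Mon, Jul 1: Wed, Aug 1: Sat, Sep 1: Tue, Oct 1: Thu, Nov 1: Sun, Dec 1: Tue.
Sunday occurs in February, March, November — 3 months.

3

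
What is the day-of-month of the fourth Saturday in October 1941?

25

October 1, 1941 is a Wednesday, so the first Saturday is the 4th.
The fourth Saturday is 4 + 21 = 25.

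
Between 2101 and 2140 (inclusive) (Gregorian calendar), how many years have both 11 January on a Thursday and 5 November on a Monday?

4

Check each year's weekday for 11 January and 5 November:
  2101: Tue/Sat  2102: Wed/Sun  2103: Thu/Mon ✓  2104: Fri/Wed  2105: Sun/Thu  2106: Mon/Fri  2107: Tue/Sat  2108: Wed/Mon  2109: Fri/Tue  2110: Sat/Wed  2111: Sun/Thu  2112: Mon/Sat  2113: Wed/Sun  2114: Thu/Mon ✓  …(12 more)…  2127: Sat/Wed  2128: Sun/Fri  2129: Tue/Sat  2130: Wed/Sun  2131: Thu/Mon ✓  2132: Fri/Wed  2133: Sun/Thu  2134: Mon/Fri  2135: Tue/Sat  2136: Wed/Mon  2137: Fri/Tue  2138: Sat/Wed  2139: Sun/Thu  2140: Mon/Sat
Both conditions hold in: 2103, 2114, 2125, 2131 — 4.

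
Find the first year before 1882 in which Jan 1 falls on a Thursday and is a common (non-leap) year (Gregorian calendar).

Jan 1 advances by 2 weekdays after a leap year and by 1 after a common year.
1882: Jan 1 is Sunday.
1881: Saturday
1880: Thursday (leap)
1879: Wednesday
1878: Tuesday
1877: Monday
1876: Saturday (leap)
1875: Friday
1874: Thursday
1874 begins on a Thursday and is a common year.

1874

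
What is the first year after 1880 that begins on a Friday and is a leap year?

Jan 1 advances by 2 weekdays after a leap year and by 1 after a common year.
1880: Jan 1 is Thursday (leap).
1881: Saturday
1882: Sunday
1883: Monday
1884: Tuesday (leap)
1885: Thursday
1886: Friday
1887: Saturday
1888: Sunday (leap)
1889: Tuesday
1890: Wednesday
1891: Thursday
1892: Friday (leap)
1892 begins on a Friday and is a leap year.

1892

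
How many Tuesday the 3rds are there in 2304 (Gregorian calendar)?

1

Check the 3rd of each month of 2304: Jan 3: Sun, Feb 3: Wed, Mar 3: Thu, Apr 3: Sun, May 3: Tue, Jun 3: Fri, Jul 3: Sun, Aug 3: Wed, Sep 3: Sat, Oct 3: Mon, Nov 3: Thu, Dec 3: Sat.
Tuesday occurs in May — 1 month.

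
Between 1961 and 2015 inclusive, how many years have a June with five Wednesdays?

June has 30 days; it has five Wednesdays when Wednesday falls among the first (month-length − 28) days — i.e. when June 1 is one of Wednesday/Tuesday.
June 1 by year: 1961:Thu 1962:Fri 1963:Sat 1964:Mon 1965:Tue✓ 1966:Wed✓ 1967:Thu 1968:Sat 1969:Sun 1970:Mon 1971:Tue✓ 1972:Thu 1973:Fri 1974:Sat 1975:Sun …(25 more)… 2001:Fri 2002:Sat 2003:Sun 2004:Tue✓ 2005:Wed✓ 2006:Thu 2007:Fri 2008:Sun 2009:Mon 2010:Tue✓ 2011:Wed✓ 2012:Fri 2013:Sat 2014:Sun 2015:Mon
Years with five Wednesdays: 1965, 1966, 1971, 1976, 1977, 1982, 1983, 1988, 1993, 1994, 1999, 2004, 2005, 2010, 2011 → 15.

15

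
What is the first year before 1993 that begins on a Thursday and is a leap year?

1976

Jan 1 advances by 2 weekdays after a leap year and by 1 after a common year.
1993: Jan 1 is Friday.
1992: Wednesday (leap)
1991: Tuesday
1990: Monday
1989: Sunday
1988: Friday (leap)
1987: Thursday
1986: Wednesday
1985: Tuesday
1984: Sunday (leap)
1983: Saturday
1982: Friday
1981: Thursday
1980: Tuesday (leap)
1979: Monday
1978: Sunday
1977: Saturday
1976: Thursday (leap)
1976 begins on a Thursday and is a leap year.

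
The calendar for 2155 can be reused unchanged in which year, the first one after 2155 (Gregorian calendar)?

2166

Two years share a calendar iff Jan 1 falls on the same weekday and both are leap or both are common. 2155: Jan 1 is Wednesday, common year.
2156: Jan 1 Thursday, leap
2157: Jan 1 Saturday, common
2158: Jan 1 Sunday, common
2159: Jan 1 Monday, common
2160: Jan 1 Tuesday, leap
2161: Jan 1 Thursday, common
2162: Jan 1 Friday, common
2163: Jan 1 Saturday, common
2164: Jan 1 Sunday, leap
2165: Jan 1 Tuesday, common
2166: Jan 1 Wednesday, common
2166 matches on both conditions.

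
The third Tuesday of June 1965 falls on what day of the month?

15

June 1, 1965 is a Tuesday, so the first Tuesday is the 1st.
The third Tuesday is 1 + 14 = 15.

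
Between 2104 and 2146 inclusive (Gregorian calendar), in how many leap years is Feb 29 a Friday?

2

Leap years in 2104–2146: 11 of them.
Feb 29 weekday advances by 5 (mod 7) from one leap year to the next four years later (or differs when a century non-leap intervenes).
Leap-day weekdays: 2104:Fri✓ 2108:Wed 2112:Mon 2116:Sat 2120:Thu 2124:Tue 2128:Sun 2132:Fri✓ 2136:Wed 2140:Mon 2144:Sat
Friday: 2104, 2132 → 2.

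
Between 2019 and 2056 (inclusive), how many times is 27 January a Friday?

5

Track 27 January's weekday year by year (advancing +1, or +2 across a Feb 29):
  2019: Sun  2020: Mon (+1)  2021: Wed (+2)  2022: Thu (+1)  2023: Fri (+1) ✓
  2024: Sat (+1)  2025: Mon (+2)  2026: Tue (+1)  2027: Wed (+1)  2028: Thu (+1)
  2029: Sat (+2)  2030: Sun (+1)  2031: Mon (+1)  2032: Tue (+1)  … (10 more years) …
  2043: Tue (+1)  2044: Wed (+1)  2045: Fri (+2) ✓  2046: Sat (+1)  2047: Sun (+1)
  2048: Mon (+1)  2049: Wed (+2)  2050: Thu (+1)  2051: Fri (+1) ✓  2052: Sat (+1)
  2053: Mon (+2)  2054: Tue (+1)  2055: Wed (+1)  2056: Thu (+1)
Friday years: 2023, 2034, 2040, 2045, 2051 — 5 in total.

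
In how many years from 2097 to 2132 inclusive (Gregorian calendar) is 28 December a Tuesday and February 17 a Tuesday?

1

Check each year's weekday for 28 December and February 17:
  2097: Sat/Sun  2098: Sun/Mon  2099: Mon/Tue  2100: Tue/Wed  2101: Wed/Thu  2102: Thu/Fri  2103: Fri/Sat  2104: Sun/Sun  2105: Mon/Tue  2106: Tue/Wed  2107: Wed/Thu  2108: Fri/Fri  2109: Sat/Sun  2110: Sun/Mon  …(8 more)…  2119: Thu/Fri  2120: Sat/Sat  2121: Sun/Mon  2122: Mon/Tue  2123: Tue/Wed  2124: Thu/Thu  2125: Fri/Sat  2126: Sat/Sun  2127: Sun/Mon  2128: Tue/Tue ✓  2129: Wed/Thu  2130: Thu/Fri  2131: Fri/Sat  2132: Sun/Sun
Both conditions hold in: 2128 — 1.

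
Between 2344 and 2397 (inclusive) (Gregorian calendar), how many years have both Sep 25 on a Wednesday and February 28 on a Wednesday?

Check each year's weekday for Sep 25 and February 28:
  2344: Mon/Mon  2345: Tue/Wed  2346: Wed/Thu  2347: Thu/Fri  2348: Sat/Sat  2349: Sun/Mon  2350: Mon/Tue  2351: Tue/Wed  2352: Thu/Thu  2353: Fri/Sat  2354: Sat/Sun  2355: Sun/Mon  2356: Tue/Tue  2357: Wed/Thu  …(26 more)…  2384: Tue/Tue  2385: Wed/Thu  2386: Thu/Fri  2387: Fri/Sat  2388: Sun/Sun  2389: Mon/Tue  2390: Tue/Wed  2391: Wed/Thu  2392: Fri/Fri  2393: Sat/Sun  2394: Sun/Mon  2395: Mon/Tue  2396: Wed/Wed ✓  2397: Thu/Fri
Both conditions hold in: 2368, 2396 — 2.

2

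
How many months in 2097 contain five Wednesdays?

4

A month of length L has five Wednesdays iff its first Wednesday is on day ≤ L−28 (so day 1–3 in a 31-day month, 1–2 in a 30-day month, day 1 in a leap February).
Checking each month of 2097: Jan starts Tue (31d) ✓; Feb starts Fri (28d); Mar starts Fri (31d); Apr starts Mon (30d); May starts Wed (31d) ✓; Jun starts Sat (30d); Jul starts Mon (31d) ✓; Aug starts Thu (31d); Sep starts Sun (30d); Oct starts Tue (31d) ✓; Nov starts Fri (30d); Dec starts Sun (31d).
Five-Wednesday months: January, May, July, October → 4.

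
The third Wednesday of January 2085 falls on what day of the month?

17

January 1, 2085 is a Monday, so the first Wednesday is the 3rd.
The third Wednesday is 3 + 14 = 17.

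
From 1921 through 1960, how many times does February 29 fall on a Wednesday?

Leap years in 1921–1960: 10 of them.
Feb 29 weekday advances by 5 (mod 7) from one leap year to the next four years later (or differs when a century non-leap intervenes).
Leap-day weekdays: 1924:Fri 1928:Wed✓ 1932:Mon 1936:Sat 1940:Thu 1944:Tue 1948:Sun 1952:Fri 1956:Wed✓ 1960:Mon
Wednesday: 1928, 1956 → 2.

2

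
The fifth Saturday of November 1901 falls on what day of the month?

November 1, 1901 is a Friday, so the first Saturday is the 2nd.
The fifth Saturday is 2 + 28 = 30.

30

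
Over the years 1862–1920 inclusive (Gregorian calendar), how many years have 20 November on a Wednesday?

Track 20 November's weekday year by year (advancing +1, or +2 across a Feb 29):
  1862: Thu  1863: Fri (+1)  1864: Sun (+2)  1865: Mon (+1)  1866: Tue (+1)
  1867: Wed (+1) ✓  1868: Fri (+2)  1869: Sat (+1)  1870: Sun (+1)  1871: Mon (+1)
  1872: Wed (+2) ✓  1873: Thu (+1)  1874: Fri (+1)  1875: Sat (+1)  … (31 more years) …
  1907: Wed (+1) ✓  1908: Fri (+2)  1909: Sat (+1)  1910: Sun (+1)  1911: Mon (+1)
  1912: Wed (+2) ✓  1913: Thu (+1)  1914: Fri (+1)  1915: Sat (+1)  1916: Mon (+2)
  1917: Tue (+1)  1918: Wed (+1) ✓  1919: Thu (+1)  1920: Sat (+2)
Wednesday years: 1867, 1872, 1878, 1889, 1895, 1901, 1907, 1912, 1918 — 9 in total.

9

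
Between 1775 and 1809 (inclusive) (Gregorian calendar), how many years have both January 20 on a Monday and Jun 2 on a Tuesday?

Check each year's weekday for January 20 and Jun 2:
  1775: Fri/Fri  1776: Sat/Sun  1777: Mon/Mon  1778: Tue/Tue  1779: Wed/Wed  1780: Thu/Fri  1781: Sat/Sat  1782: Sun/Sun  1783: Mon/Mon  1784: Tue/Wed  1785: Thu/Thu  1786: Fri/Fri  1787: Sat/Sat  1788: Sun/Mon  …(7 more)…  1796: Wed/Thu  1797: Fri/Fri  1798: Sat/Sat  1799: Sun/Sun  1800: Mon/Mon  1801: Tue/Tue  1802: Wed/Wed  1803: Thu/Thu  1804: Fri/Sat  1805: Sun/Sun  1806: Mon/Mon  1807: Tue/Tue  1808: Wed/Thu  1809: Fri/Fri
Both conditions hold in: no year — 0.

0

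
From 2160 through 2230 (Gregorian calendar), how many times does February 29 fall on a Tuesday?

Leap years in 2160–2230: 17 of them.
Feb 29 weekday advances by 5 (mod 7) from one leap year to the next four years later (or differs when a century non-leap intervenes).
Leap-day weekdays: 2160:Fri 2164:Wed 2168:Mon 2172:Sat 2176:Thu 2180:Tue✓ 2184:Sun 2188:Fri 2192:Wed 2196:Mon 2204:Wed 2208:Mon 2212:Sat 2216:Thu 2220:Tue✓ 2224:Sun 2228:Fri
Tuesday: 2180, 2220 → 2.

2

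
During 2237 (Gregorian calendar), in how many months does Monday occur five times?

4

A month of length L has five Mondays iff its first Monday is on day ≤ L−28 (so day 1–3 in a 31-day month, 1–2 in a 30-day month, day 1 in a leap February).
Checking each month of 2237: Jan starts Sun (31d) ✓; Feb starts Wed (28d); Mar starts Wed (31d); Apr starts Sat (30d); May starts Mon (31d) ✓; Jun starts Thu (30d); Jul starts Sat (31d) ✓; Aug starts Tue (31d); Sep starts Fri (30d); Oct starts Sun (31d) ✓; Nov starts Wed (30d); Dec starts Fri (31d).
Five-Monday months: January, May, July, October → 4.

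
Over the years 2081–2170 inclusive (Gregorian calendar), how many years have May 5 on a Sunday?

Track May 5's weekday year by year (advancing +1, or +2 across a Feb 29):
  2081: Mon  2082: Tue (+1)  2083: Wed (+1)  2084: Fri (+2)  2085: Sat (+1)
  2086: Sun (+1) ✓  2087: Mon (+1)  2088: Wed (+2)  2089: Thu (+1)  2090: Fri (+1)
  2091: Sat (+1)  2092: Mon (+2)  2093: Tue (+1)  2094: Wed (+1)  … (62 more years) …
  2157: Thu (+1)  2158: Fri (+1)  2159: Sat (+1)  2160: Mon (+2)  2161: Tue (+1)
  2162: Wed (+1)  2163: Thu (+1)  2164: Sat (+2)  2165: Sun (+1) ✓  2166: Mon (+1)
  2167: Tue (+1)  2168: Thu (+2)  2169: Fri (+1)  2170: Sat (+1)
Sunday years: 2086, 2097, 2109, 2115, 2120, 2126, 2137, 2143, 2148, 2154, 2165 — 11 in total.

11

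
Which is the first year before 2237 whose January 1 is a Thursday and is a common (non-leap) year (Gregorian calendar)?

Jan 1 advances by 2 weekdays after a leap year and by 1 after a common year.
2237: Jan 1 is Sunday.
2236: Friday (leap)
2235: Thursday
2235 begins on a Thursday and is a common year.

2235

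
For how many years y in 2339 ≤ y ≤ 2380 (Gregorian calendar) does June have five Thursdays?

12

June has 30 days; it has five Thursdays when Thursday falls among the first (month-length − 28) days — i.e. when June 1 is one of Thursday/Wednesday.
June 1 by year: 2339:Thu✓ 2340:Sat 2341:Sun 2342:Mon 2343:Tue 2344:Thu✓ 2345:Fri 2346:Sat 2347:Sun 2348:Tue 2349:Wed✓ 2350:Thu✓ 2351:Fri 2352:Sun 2353:Mon …(12 more)… 2366:Wed✓ 2367:Thu✓ 2368:Sat 2369:Sun 2370:Mon 2371:Tue 2372:Thu✓ 2373:Fri 2374:Sat 2375:Sun 2376:Tue 2377:Wed✓ 2378:Thu✓ 2379:Fri 2380:Sun
Years with five Thursdays: 2339, 2344, 2349, 2350, 2355, 2360, 2361, 2366, 2367, 2372, 2377, 2378 → 12.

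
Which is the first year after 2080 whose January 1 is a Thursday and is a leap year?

Jan 1 advances by 2 weekdays after a leap year and by 1 after a common year.
2080: Jan 1 is Monday (leap).
2081: Wednesday
2082: Thursday
2083: Friday
2084: Saturday (leap)
2085: Monday
2086: Tuesday
2087: Wednesday
2088: Thursday (leap)
2088 begins on a Thursday and is a leap year.

2088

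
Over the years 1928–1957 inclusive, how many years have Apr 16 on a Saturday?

4

Track Apr 16's weekday year by year (advancing +1, or +2 across a Feb 29):
  1928: Mon  1929: Tue (+1)  1930: Wed (+1)  1931: Thu (+1)  1932: Sat (+2) ✓
  1933: Sun (+1)  1934: Mon (+1)  1935: Tue (+1)  1936: Thu (+2)  1937: Fri (+1)
  1938: Sat (+1) ✓  1939: Sun (+1)  1940: Tue (+2)  1941: Wed (+1)  1942: Thu (+1)
  1943: Fri (+1)  1944: Sun (+2)  1945: Mon (+1)  1946: Tue (+1)  1947: Wed (+1)
  1948: Fri (+2)  1949: Sat (+1) ✓  1950: Sun (+1)  1951: Mon (+1)  1952: Wed (+2)
  1953: Thu (+1)  1954: Fri (+1)  1955: Sat (+1) ✓  1956: Mon (+2)  1957: Tue (+1)
Saturday years: 1932, 1938, 1949, 1955 — 4 in total.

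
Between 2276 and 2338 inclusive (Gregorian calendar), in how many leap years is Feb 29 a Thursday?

1

Leap years in 2276–2338: 15 of them.
Feb 29 weekday advances by 5 (mod 7) from one leap year to the next four years later (or differs when a century non-leap intervenes).
Leap-day weekdays: 2276:Tue 2280:Sun 2284:Fri 2288:Wed 2292:Mon 2296:Sat 2304:Mon 2308:Sat 2312:Thu✓ 2316:Tue 2320:Sun 2324:Fri 2328:Wed 2332:Mon 2336:Sat
Thursday: 2312 → 1.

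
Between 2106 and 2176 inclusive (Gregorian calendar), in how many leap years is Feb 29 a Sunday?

2

Leap years in 2106–2176: 18 of them.
Feb 29 weekday advances by 5 (mod 7) from one leap year to the next four years later (or differs when a century non-leap intervenes).
Leap-day weekdays: 2108:Wed 2112:Mon 2116:Sat 2120:Thu 2124:Tue 2128:Sun✓ 2132:Fri 2136:Wed 2140:Mon 2144:Sat 2148:Thu 2152:Tue 2156:Sun✓ 2160:Fri 2164:Wed 2168:Mon 2172:Sat 2176:Thu
Sunday: 2128, 2156 → 2.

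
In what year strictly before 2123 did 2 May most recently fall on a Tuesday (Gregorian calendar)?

From one year to the next, a fixed date's weekday advances by 1, or by 2 when a Feb 29 lies between the two dates.
2123: May 2 is Sunday.
2122: Saturday (−1)
2121: Friday (−1)
2120: Thursday (−1)
2119: Tuesday (−2)
2 May falls on a Tuesday in 2119.

2119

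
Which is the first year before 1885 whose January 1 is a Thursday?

1880

Jan 1 advances by 2 weekdays after a leap year and by 1 after a common year.
1885: Jan 1 is Thursday.
1884: Tuesday (leap)
1883: Monday
1882: Sunday
1881: Saturday
1880: Thursday (leap)
1880 begins on a Thursday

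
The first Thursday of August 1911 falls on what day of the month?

August 1, 1911 is a Tuesday, so the first Thursday is the 3rd.
The first Thursday is 3 + 0 = 3.

3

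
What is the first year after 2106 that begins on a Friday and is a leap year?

Jan 1 advances by 2 weekdays after a leap year and by 1 after a common year.
2106: Jan 1 is Friday.
2107: Saturday
2108: Sunday (leap)
2109: Tuesday
2110: Wednesday
2111: Thursday
2112: Friday (leap)
2112 begins on a Friday and is a leap year.

2112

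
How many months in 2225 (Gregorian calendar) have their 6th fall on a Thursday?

Check the 6th of each month of 2225: Jan 6: Thu, Feb 6: Sun, Mar 6: Sun, Apr 6: Wed, May 6: Fri, Jun 6: Mon, Jul 6: Wed, Aug 6: Sat, Sep 6: Tue, Oct 6: Thu, Nov 6: Sun, Dec 6: Tue.
Thursday occurs in January, October — 2 months.

2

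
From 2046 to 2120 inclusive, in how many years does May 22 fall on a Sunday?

11

Track May 22's weekday year by year (advancing +1, or +2 across a Feb 29):
  2046: Tue  2047: Wed (+1)  2048: Fri (+2)  2049: Sat (+1)  2050: Sun (+1) ✓
  2051: Mon (+1)  2052: Wed (+2)  2053: Thu (+1)  2054: Fri (+1)  2055: Sat (+1)
  2056: Mon (+2)  2057: Tue (+1)  2058: Wed (+1)  2059: Thu (+1)  … (47 more years) …
  2107: Sun (+1) ✓  2108: Tue (+2)  2109: Wed (+1)  2110: Thu (+1)  2111: Fri (+1)
  2112: Sun (+2) ✓  2113: Mon (+1)  2114: Tue (+1)  2115: Wed (+1)  2116: Fri (+2)
  2117: Sat (+1)  2118: Sun (+1) ✓  2119: Mon (+1)  2120: Wed (+2)
Sunday years: 2050, 2061, 2067, 2072, 2078, 2089, 2095, 2101, 2107, 2112, 2118 — 11 in total.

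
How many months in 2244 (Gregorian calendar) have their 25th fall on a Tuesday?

Check the 25th of each month of 2244: Jan 25: Thu, Feb 25: Sun, Mar 25: Mon, Apr 25: Thu, May 25: Sat, Jun 25: Tue, Jul 25: Thu, Aug 25: Sun, Sep 25: Wed, Oct 25: Fri, Nov 25: Mon, Dec 25: Wed.
Tuesday occurs in June — 1 month.

1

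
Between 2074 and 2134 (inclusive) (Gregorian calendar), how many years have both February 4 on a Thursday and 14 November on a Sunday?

8

Check each year's weekday for February 4 and 14 November:
  2074: Sun/Wed  2075: Mon/Thu  2076: Tue/Sat  2077: Thu/Sun ✓  2078: Fri/Mon  2079: Sat/Tue  2080: Sun/Thu  2081: Tue/Fri  2082: Wed/Sat  2083: Thu/Sun ✓  2084: Fri/Tue  2085: Sun/Wed  2086: Mon/Thu  2087: Tue/Fri  …(33 more)…  2121: Tue/Fri  2122: Wed/Sat  2123: Thu/Sun ✓  2124: Fri/Tue  2125: Sun/Wed  2126: Mon/Thu  2127: Tue/Fri  2128: Wed/Sun  2129: Fri/Mon  2130: Sat/Tue  2131: Sun/Wed  2132: Mon/Fri  2133: Wed/Sat  2134: Thu/Sun ✓
Both conditions hold in: 2077, 2083, 2094, 2100, 2106, 2117, 2123, 2134 — 8.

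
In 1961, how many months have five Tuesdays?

4

A month of length L has five Tuesdays iff its first Tuesday is on day ≤ L−28 (so day 1–3 in a 31-day month, 1–2 in a 30-day month, day 1 in a leap February).
Checking each month of 1961: Jan starts Sun (31d) ✓; Feb starts Wed (28d); Mar starts Wed (31d); Apr starts Sat (30d); May starts Mon (31d) ✓; Jun starts Thu (30d); Jul starts Sat (31d); Aug starts Tue (31d) ✓; Sep starts Fri (30d); Oct starts Sun (31d) ✓; Nov starts Wed (30d); Dec starts Fri (31d).
Five-Tuesday months: January, May, August, October → 4.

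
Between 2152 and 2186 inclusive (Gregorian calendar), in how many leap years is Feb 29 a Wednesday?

1

Leap years in 2152–2186: 9 of them.
Feb 29 weekday advances by 5 (mod 7) from one leap year to the next four years later (or differs when a century non-leap intervenes).
Leap-day weekdays: 2152:Tue 2156:Sun 2160:Fri 2164:Wed✓ 2168:Mon 2172:Sat 2176:Thu 2180:Tue 2184:Sun
Wednesday: 2164 → 1.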